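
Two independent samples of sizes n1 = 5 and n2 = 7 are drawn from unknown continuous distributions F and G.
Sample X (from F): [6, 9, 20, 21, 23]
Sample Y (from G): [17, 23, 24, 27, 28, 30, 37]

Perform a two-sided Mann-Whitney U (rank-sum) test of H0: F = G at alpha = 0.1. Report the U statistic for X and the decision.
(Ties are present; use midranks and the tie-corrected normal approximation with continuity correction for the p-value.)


Step 1: Combine and sort all 12 observations; assign midranks.
sorted (value, group): (6,X), (9,X), (17,Y), (20,X), (21,X), (23,X), (23,Y), (24,Y), (27,Y), (28,Y), (30,Y), (37,Y)
ranks: 6->1, 9->2, 17->3, 20->4, 21->5, 23->6.5, 23->6.5, 24->8, 27->9, 28->10, 30->11, 37->12
Step 2: Rank sum for X: R1 = 1 + 2 + 4 + 5 + 6.5 = 18.5.
Step 3: U_X = R1 - n1(n1+1)/2 = 18.5 - 5*6/2 = 18.5 - 15 = 3.5.
       U_Y = n1*n2 - U_X = 35 - 3.5 = 31.5.
Step 4: Ties are present, so use the tie-corrected normal approximation (with continuity correction) for the p-value.
Step 5: p-value = 0.028075; compare to alpha = 0.1. reject H0.

U_X = 3.5, p = 0.028075, reject H0 at alpha = 0.1.


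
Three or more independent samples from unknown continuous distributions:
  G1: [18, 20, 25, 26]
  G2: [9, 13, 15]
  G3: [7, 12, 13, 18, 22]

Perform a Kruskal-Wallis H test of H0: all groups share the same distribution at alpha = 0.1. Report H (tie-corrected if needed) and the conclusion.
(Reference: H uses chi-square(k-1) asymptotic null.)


Step 1: Combine all N = 12 observations and assign midranks.
sorted (value, group, rank): (7,G3,1), (9,G2,2), (12,G3,3), (13,G2,4.5), (13,G3,4.5), (15,G2,6), (18,G1,7.5), (18,G3,7.5), (20,G1,9), (22,G3,10), (25,G1,11), (26,G1,12)
Step 2: Sum ranks within each group.
R_1 = 39.5 (n_1 = 4)
R_2 = 12.5 (n_2 = 3)
R_3 = 26 (n_3 = 5)
Step 3: H = 12/(N(N+1)) * sum(R_i^2/n_i) - 3(N+1)
     = 12/(12*13) * (39.5^2/4 + 12.5^2/3 + 26^2/5) - 3*13
     = 0.076923 * 577.346 - 39
     = 5.411218.
Step 4: Ties present; correction factor C = 1 - 12/(12^3 - 12) = 0.993007. Corrected H = 5.411218 / 0.993007 = 5.449325.
Step 5: Under H0, H ~ chi^2(2); p-value = 0.065568.
Step 6: alpha = 0.1. reject H0.

H = 5.4493, df = 2, p = 0.065568, reject H0.


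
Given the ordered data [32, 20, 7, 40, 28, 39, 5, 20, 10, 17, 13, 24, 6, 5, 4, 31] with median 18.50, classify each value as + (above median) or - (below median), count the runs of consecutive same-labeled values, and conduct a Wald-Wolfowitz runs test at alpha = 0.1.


Step 1: Compute median = 18.50; label A = above, B = below.
Labels in order: AABAAABABBBABBBA  (n_A = 8, n_B = 8)
Step 2: Count runs R = 9.
Step 3: Under H0 (random ordering), E[R] = 2*n_A*n_B/(n_A+n_B) + 1 = 2*8*8/16 + 1 = 9.0000.
        Var[R] = 2*n_A*n_B*(2*n_A*n_B - n_A - n_B) / ((n_A+n_B)^2 * (n_A+n_B-1)) = 14336/3840 = 3.7333.
        SD[R] = 1.9322.
Step 4: R = E[R], so z = 0 with no continuity correction.
Step 5: Two-sided p-value via normal approximation = 2*(1 - Phi(|z|)) = 1.000000.
Step 6: alpha = 0.1. fail to reject H0.

R = 9, z = 0.0000, p = 1.000000, fail to reject H0.


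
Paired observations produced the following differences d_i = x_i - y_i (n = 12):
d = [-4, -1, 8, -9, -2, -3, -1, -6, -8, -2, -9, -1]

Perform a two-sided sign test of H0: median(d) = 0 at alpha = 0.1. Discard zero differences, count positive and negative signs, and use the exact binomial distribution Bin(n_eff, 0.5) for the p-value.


Step 1: Discard zero differences. Original n = 12; n_eff = number of nonzero differences = 12.
Nonzero differences (with sign): -4, -1, +8, -9, -2, -3, -1, -6, -8, -2, -9, -1
Step 2: Count signs: positive = 1, negative = 11.
Step 3: Under H0: P(positive) = 0.5, so the number of positives S ~ Bin(12, 0.5).
Step 4: Two-sided exact p-value = sum of Bin(12,0.5) probabilities at or below the observed probability = 0.006348.
Step 5: alpha = 0.1. reject H0.

n_eff = 12, pos = 1, neg = 11, p = 0.006348, reject H0.


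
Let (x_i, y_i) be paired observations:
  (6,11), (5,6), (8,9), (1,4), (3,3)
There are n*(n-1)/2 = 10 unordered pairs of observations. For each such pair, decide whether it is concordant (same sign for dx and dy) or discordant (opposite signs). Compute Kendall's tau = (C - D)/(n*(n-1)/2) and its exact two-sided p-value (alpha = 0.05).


Step 1: Enumerate the 10 unordered pairs (i,j) with i<j and classify each by sign(x_j-x_i) * sign(y_j-y_i).
  (1,2):dx=-1,dy=-5->C; (1,3):dx=+2,dy=-2->D; (1,4):dx=-5,dy=-7->C; (1,5):dx=-3,dy=-8->C
  (2,3):dx=+3,dy=+3->C; (2,4):dx=-4,dy=-2->C; (2,5):dx=-2,dy=-3->C; (3,4):dx=-7,dy=-5->C
  (3,5):dx=-5,dy=-6->C; (4,5):dx=+2,dy=-1->D
Step 2: C = 8, D = 2, total pairs = 10.
Step 3: tau = (C - D)/(n(n-1)/2) = (8 - 2)/10 = 0.600000.
Step 4: Exact two-sided p-value (enumerate n! = 120 permutations of y under H0): p = 0.233333.
Step 5: alpha = 0.05. fail to reject H0.

tau_b = 0.6000 (C=8, D=2), p = 0.233333, fail to reject H0.


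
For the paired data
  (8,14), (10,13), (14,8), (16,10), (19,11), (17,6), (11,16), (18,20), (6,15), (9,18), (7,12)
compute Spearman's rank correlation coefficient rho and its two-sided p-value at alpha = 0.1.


Step 1: Rank x and y separately (midranks; no ties here).
rank(x): 8->3, 10->5, 14->7, 16->8, 19->11, 17->9, 11->6, 18->10, 6->1, 9->4, 7->2
rank(y): 14->7, 13->6, 8->2, 10->3, 11->4, 6->1, 16->9, 20->11, 15->8, 18->10, 12->5
Step 2: d_i = R_x(i) - R_y(i); compute d_i^2.
  (3-7)^2=16, (5-6)^2=1, (7-2)^2=25, (8-3)^2=25, (11-4)^2=49, (9-1)^2=64, (6-9)^2=9, (10-11)^2=1, (1-8)^2=49, (4-10)^2=36, (2-5)^2=9
sum(d^2) = 284.
Step 3: rho = 1 - 6*284 / (11*(11^2 - 1)) = 1 - 1704/1320 = -0.290909.
Step 4: Under H0, t = rho * sqrt((n-2)/(1-rho^2)) = -0.9122 ~ t(9).
Step 5: Two-sided p-value from the t-distribution with 9 df = 0.385457.
Step 6: alpha = 0.1. fail to reject H0.

rho = -0.2909, p = 0.385457, fail to reject H0 at alpha = 0.1.


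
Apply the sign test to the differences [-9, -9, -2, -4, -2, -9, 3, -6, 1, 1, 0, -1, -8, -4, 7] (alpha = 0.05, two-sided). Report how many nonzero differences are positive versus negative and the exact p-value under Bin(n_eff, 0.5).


Step 1: Discard zero differences. Original n = 15; n_eff = number of nonzero differences = 14.
Nonzero differences (with sign): -9, -9, -2, -4, -2, -9, +3, -6, +1, +1, -1, -8, -4, +7
Step 2: Count signs: positive = 4, negative = 10.
Step 3: Under H0: P(positive) = 0.5, so the number of positives S ~ Bin(14, 0.5).
Step 4: Two-sided exact p-value = sum of Bin(14,0.5) probabilities at or below the observed probability = 0.179565.
Step 5: alpha = 0.05. fail to reject H0.

n_eff = 14, pos = 4, neg = 10, p = 0.179565, fail to reject H0.


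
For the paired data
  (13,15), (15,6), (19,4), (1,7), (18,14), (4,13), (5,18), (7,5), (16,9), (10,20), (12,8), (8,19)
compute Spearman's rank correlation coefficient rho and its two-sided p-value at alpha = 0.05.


Step 1: Rank x and y separately (midranks; no ties here).
rank(x): 13->8, 15->9, 19->12, 1->1, 18->11, 4->2, 5->3, 7->4, 16->10, 10->6, 12->7, 8->5
rank(y): 15->9, 6->3, 4->1, 7->4, 14->8, 13->7, 18->10, 5->2, 9->6, 20->12, 8->5, 19->11
Step 2: d_i = R_x(i) - R_y(i); compute d_i^2.
  (8-9)^2=1, (9-3)^2=36, (12-1)^2=121, (1-4)^2=9, (11-8)^2=9, (2-7)^2=25, (3-10)^2=49, (4-2)^2=4, (10-6)^2=16, (6-12)^2=36, (7-5)^2=4, (5-11)^2=36
sum(d^2) = 346.
Step 3: rho = 1 - 6*346 / (12*(12^2 - 1)) = 1 - 2076/1716 = -0.209790.
Step 4: Under H0, t = rho * sqrt((n-2)/(1-rho^2)) = -0.6785 ~ t(10).
Step 5: Two-sided p-value from the t-distribution with 10 df = 0.512841.
Step 6: alpha = 0.05. fail to reject H0.

rho = -0.2098, p = 0.512841, fail to reject H0 at alpha = 0.05.


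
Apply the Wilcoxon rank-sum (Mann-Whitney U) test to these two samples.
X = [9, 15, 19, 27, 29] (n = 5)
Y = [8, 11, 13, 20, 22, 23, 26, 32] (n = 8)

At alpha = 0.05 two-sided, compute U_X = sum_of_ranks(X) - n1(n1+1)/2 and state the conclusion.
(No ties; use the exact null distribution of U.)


Step 1: Combine and sort all 13 observations; assign midranks.
sorted (value, group): (8,Y), (9,X), (11,Y), (13,Y), (15,X), (19,X), (20,Y), (22,Y), (23,Y), (26,Y), (27,X), (29,X), (32,Y)
ranks: 8->1, 9->2, 11->3, 13->4, 15->5, 19->6, 20->7, 22->8, 23->9, 26->10, 27->11, 29->12, 32->13
Step 2: Rank sum for X: R1 = 2 + 5 + 6 + 11 + 12 = 36.
Step 3: U_X = R1 - n1(n1+1)/2 = 36 - 5*6/2 = 36 - 15 = 21.
       U_Y = n1*n2 - U_X = 40 - 21 = 19.
Step 4: No ties, so the exact null distribution of U (based on enumerating the C(13,5) = 1287 equally likely rank assignments) gives the two-sided p-value.
Step 5: p-value = 0.943279; compare to alpha = 0.05. fail to reject H0.

U_X = 21, p = 0.943279, fail to reject H0 at alpha = 0.05.


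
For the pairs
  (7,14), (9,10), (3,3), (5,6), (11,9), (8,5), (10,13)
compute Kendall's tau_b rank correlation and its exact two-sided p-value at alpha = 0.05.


Step 1: Enumerate the 21 unordered pairs (i,j) with i<j and classify each by sign(x_j-x_i) * sign(y_j-y_i).
  (1,2):dx=+2,dy=-4->D; (1,3):dx=-4,dy=-11->C; (1,4):dx=-2,dy=-8->C; (1,5):dx=+4,dy=-5->D
  (1,6):dx=+1,dy=-9->D; (1,7):dx=+3,dy=-1->D; (2,3):dx=-6,dy=-7->C; (2,4):dx=-4,dy=-4->C
  (2,5):dx=+2,dy=-1->D; (2,6):dx=-1,dy=-5->C; (2,7):dx=+1,dy=+3->C; (3,4):dx=+2,dy=+3->C
  (3,5):dx=+8,dy=+6->C; (3,6):dx=+5,dy=+2->C; (3,7):dx=+7,dy=+10->C; (4,5):dx=+6,dy=+3->C
  (4,6):dx=+3,dy=-1->D; (4,7):dx=+5,dy=+7->C; (5,6):dx=-3,dy=-4->C; (5,7):dx=-1,dy=+4->D
  (6,7):dx=+2,dy=+8->C
Step 2: C = 14, D = 7, total pairs = 21.
Step 3: tau = (C - D)/(n(n-1)/2) = (14 - 7)/21 = 0.333333.
Step 4: Exact two-sided p-value (enumerate n! = 5040 permutations of y under H0): p = 0.381349.
Step 5: alpha = 0.05. fail to reject H0.

tau_b = 0.3333 (C=14, D=7), p = 0.381349, fail to reject H0.


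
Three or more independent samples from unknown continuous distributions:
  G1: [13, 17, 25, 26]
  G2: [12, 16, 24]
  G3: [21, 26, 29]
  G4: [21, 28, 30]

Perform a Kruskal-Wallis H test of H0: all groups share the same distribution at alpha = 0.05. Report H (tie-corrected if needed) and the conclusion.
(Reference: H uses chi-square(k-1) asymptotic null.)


Step 1: Combine all N = 13 observations and assign midranks.
sorted (value, group, rank): (12,G2,1), (13,G1,2), (16,G2,3), (17,G1,4), (21,G3,5.5), (21,G4,5.5), (24,G2,7), (25,G1,8), (26,G1,9.5), (26,G3,9.5), (28,G4,11), (29,G3,12), (30,G4,13)
Step 2: Sum ranks within each group.
R_1 = 23.5 (n_1 = 4)
R_2 = 11 (n_2 = 3)
R_3 = 27 (n_3 = 3)
R_4 = 29.5 (n_4 = 3)
Step 3: H = 12/(N(N+1)) * sum(R_i^2/n_i) - 3(N+1)
     = 12/(13*14) * (23.5^2/4 + 11^2/3 + 27^2/3 + 29.5^2/3) - 3*14
     = 0.065934 * 711.479 - 42
     = 4.910714.
Step 4: Ties present; correction factor C = 1 - 12/(13^3 - 13) = 0.994505. Corrected H = 4.910714 / 0.994505 = 4.937845.
Step 5: Under H0, H ~ chi^2(3); p-value = 0.176405.
Step 6: alpha = 0.05. fail to reject H0.

H = 4.9378, df = 3, p = 0.176405, fail to reject H0.


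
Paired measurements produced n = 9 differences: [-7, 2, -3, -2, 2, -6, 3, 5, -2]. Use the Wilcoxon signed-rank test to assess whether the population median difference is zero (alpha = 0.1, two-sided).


Step 1: Drop any zero differences (none here) and take |d_i|.
|d| = [7, 2, 3, 2, 2, 6, 3, 5, 2]
Step 2: Midrank |d_i| (ties get averaged ranks).
ranks: |7|->9, |2|->2.5, |3|->5.5, |2|->2.5, |2|->2.5, |6|->8, |3|->5.5, |5|->7, |2|->2.5
Step 3: Attach original signs; sum ranks with positive sign and with negative sign.
W+ = 2.5 + 2.5 + 5.5 + 7 = 17.5
W- = 9 + 5.5 + 2.5 + 8 + 2.5 = 27.5
(Check: W+ + W- = 45 should equal n(n+1)/2 = 45.)
Step 4: Test statistic W = min(W+, W-) = 17.5.
Step 5: Ties in |d|, so use the tie-corrected normal approximation.
        E[W] = n(n+1)/4 = 9*10/4 = 22.5.
        Tie groups: |d|=2 (t=4), |d|=3 (t=2); sum(t^3 - t) = 66.
        Var[W] = n(n+1)(2n+1)/24 - sum(t^3-t)/48 = 1710/24 - 66/48 = 69.875.
        z = (W - E[W]) / sqrt(Var[W]) = (17.5 - 22.5) / 8.3591 = -0.5981.
        Two-sided p = 2*Phi(z) = 0.549741.
Step 6: alpha = 0.1. fail to reject H0.

W+ = 17.5, W- = 27.5, W = min = 17.5, p = 0.549741, fail to reject H0.


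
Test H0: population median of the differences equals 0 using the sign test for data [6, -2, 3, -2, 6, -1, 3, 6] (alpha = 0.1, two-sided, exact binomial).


Step 1: Discard zero differences. Original n = 8; n_eff = number of nonzero differences = 8.
Nonzero differences (with sign): +6, -2, +3, -2, +6, -1, +3, +6
Step 2: Count signs: positive = 5, negative = 3.
Step 3: Under H0: P(positive) = 0.5, so the number of positives S ~ Bin(8, 0.5).
Step 4: Two-sided exact p-value = sum of Bin(8,0.5) probabilities at or below the observed probability = 0.726562.
Step 5: alpha = 0.1. fail to reject H0.

n_eff = 8, pos = 5, neg = 3, p = 0.726562, fail to reject H0.


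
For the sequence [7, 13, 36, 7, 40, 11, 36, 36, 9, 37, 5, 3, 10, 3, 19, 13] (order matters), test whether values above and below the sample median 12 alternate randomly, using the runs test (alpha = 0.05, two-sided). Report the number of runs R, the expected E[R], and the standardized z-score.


Step 1: Compute median = 12; label A = above, B = below.
Labels in order: BAABABAABABBBBAA  (n_A = 8, n_B = 8)
Step 2: Count runs R = 10.
Step 3: Under H0 (random ordering), E[R] = 2*n_A*n_B/(n_A+n_B) + 1 = 2*8*8/16 + 1 = 9.0000.
        Var[R] = 2*n_A*n_B*(2*n_A*n_B - n_A - n_B) / ((n_A+n_B)^2 * (n_A+n_B-1)) = 14336/3840 = 3.7333.
        SD[R] = 1.9322.
Step 4: Continuity-corrected z = (R - 0.5 - E[R]) / SD[R] = (10 - 0.5 - 9.0000) / 1.9322 = 0.2588.
Step 5: Two-sided p-value via normal approximation = 2*(1 - Phi(|z|)) = 0.795809.
Step 6: alpha = 0.05. fail to reject H0.

R = 10, z = 0.2588, p = 0.795809, fail to reject H0.


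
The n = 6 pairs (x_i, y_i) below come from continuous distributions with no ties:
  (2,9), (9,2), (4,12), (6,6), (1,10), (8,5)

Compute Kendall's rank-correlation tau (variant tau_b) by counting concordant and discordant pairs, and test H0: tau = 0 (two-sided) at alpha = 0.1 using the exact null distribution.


Step 1: Enumerate the 15 unordered pairs (i,j) with i<j and classify each by sign(x_j-x_i) * sign(y_j-y_i).
  (1,2):dx=+7,dy=-7->D; (1,3):dx=+2,dy=+3->C; (1,4):dx=+4,dy=-3->D; (1,5):dx=-1,dy=+1->D
  (1,6):dx=+6,dy=-4->D; (2,3):dx=-5,dy=+10->D; (2,4):dx=-3,dy=+4->D; (2,5):dx=-8,dy=+8->D
  (2,6):dx=-1,dy=+3->D; (3,4):dx=+2,dy=-6->D; (3,5):dx=-3,dy=-2->C; (3,6):dx=+4,dy=-7->D
  (4,5):dx=-5,dy=+4->D; (4,6):dx=+2,dy=-1->D; (5,6):dx=+7,dy=-5->D
Step 2: C = 2, D = 13, total pairs = 15.
Step 3: tau = (C - D)/(n(n-1)/2) = (2 - 13)/15 = -0.733333.
Step 4: Exact two-sided p-value (enumerate n! = 720 permutations of y under H0): p = 0.055556.
Step 5: alpha = 0.1. reject H0.

tau_b = -0.7333 (C=2, D=13), p = 0.055556, reject H0.


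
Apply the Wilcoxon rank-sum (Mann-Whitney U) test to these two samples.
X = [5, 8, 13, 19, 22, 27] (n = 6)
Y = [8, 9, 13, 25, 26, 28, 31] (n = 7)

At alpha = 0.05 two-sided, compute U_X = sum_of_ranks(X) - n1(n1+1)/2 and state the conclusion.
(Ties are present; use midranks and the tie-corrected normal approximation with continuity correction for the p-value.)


Step 1: Combine and sort all 13 observations; assign midranks.
sorted (value, group): (5,X), (8,X), (8,Y), (9,Y), (13,X), (13,Y), (19,X), (22,X), (25,Y), (26,Y), (27,X), (28,Y), (31,Y)
ranks: 5->1, 8->2.5, 8->2.5, 9->4, 13->5.5, 13->5.5, 19->7, 22->8, 25->9, 26->10, 27->11, 28->12, 31->13
Step 2: Rank sum for X: R1 = 1 + 2.5 + 5.5 + 7 + 8 + 11 = 35.
Step 3: U_X = R1 - n1(n1+1)/2 = 35 - 6*7/2 = 35 - 21 = 14.
       U_Y = n1*n2 - U_X = 42 - 14 = 28.
Step 4: Ties are present, so use the tie-corrected normal approximation (with continuity correction) for the p-value.
Step 5: p-value = 0.351785; compare to alpha = 0.05. fail to reject H0.

U_X = 14, p = 0.351785, fail to reject H0 at alpha = 0.05.


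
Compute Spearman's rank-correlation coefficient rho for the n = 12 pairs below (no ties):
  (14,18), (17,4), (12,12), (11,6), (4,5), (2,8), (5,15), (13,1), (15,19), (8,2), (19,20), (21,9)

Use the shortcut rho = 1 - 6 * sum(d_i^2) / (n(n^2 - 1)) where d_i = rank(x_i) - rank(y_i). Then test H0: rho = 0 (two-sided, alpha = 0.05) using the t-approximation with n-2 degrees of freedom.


Step 1: Rank x and y separately (midranks; no ties here).
rank(x): 14->8, 17->10, 12->6, 11->5, 4->2, 2->1, 5->3, 13->7, 15->9, 8->4, 19->11, 21->12
rank(y): 18->10, 4->3, 12->8, 6->5, 5->4, 8->6, 15->9, 1->1, 19->11, 2->2, 20->12, 9->7
Step 2: d_i = R_x(i) - R_y(i); compute d_i^2.
  (8-10)^2=4, (10-3)^2=49, (6-8)^2=4, (5-5)^2=0, (2-4)^2=4, (1-6)^2=25, (3-9)^2=36, (7-1)^2=36, (9-11)^2=4, (4-2)^2=4, (11-12)^2=1, (12-7)^2=25
sum(d^2) = 192.
Step 3: rho = 1 - 6*192 / (12*(12^2 - 1)) = 1 - 1152/1716 = 0.328671.
Step 4: Under H0, t = rho * sqrt((n-2)/(1-rho^2)) = 1.1005 ~ t(10).
Step 5: Two-sided p-value from the t-distribution with 10 df = 0.296904.
Step 6: alpha = 0.05. fail to reject H0.

rho = 0.3287, p = 0.296904, fail to reject H0 at alpha = 0.05.


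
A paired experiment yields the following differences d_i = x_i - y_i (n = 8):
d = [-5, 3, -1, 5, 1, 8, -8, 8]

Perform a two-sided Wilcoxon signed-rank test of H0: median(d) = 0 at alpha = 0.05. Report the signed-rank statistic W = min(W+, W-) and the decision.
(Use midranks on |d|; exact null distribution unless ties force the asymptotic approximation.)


Step 1: Drop any zero differences (none here) and take |d_i|.
|d| = [5, 3, 1, 5, 1, 8, 8, 8]
Step 2: Midrank |d_i| (ties get averaged ranks).
ranks: |5|->4.5, |3|->3, |1|->1.5, |5|->4.5, |1|->1.5, |8|->7, |8|->7, |8|->7
Step 3: Attach original signs; sum ranks with positive sign and with negative sign.
W+ = 3 + 4.5 + 1.5 + 7 + 7 = 23
W- = 4.5 + 1.5 + 7 = 13
(Check: W+ + W- = 36 should equal n(n+1)/2 = 36.)
Step 4: Test statistic W = min(W+, W-) = 13.
Step 5: Ties in |d|, so use the tie-corrected normal approximation.
        E[W] = n(n+1)/4 = 8*9/4 = 18.
        Tie groups: |d|=1 (t=2), |d|=5 (t=2), |d|=8 (t=3); sum(t^3 - t) = 36.
        Var[W] = n(n+1)(2n+1)/24 - sum(t^3-t)/48 = 1224/24 - 36/48 = 50.25.
        z = (W - E[W]) / sqrt(Var[W]) = (13 - 18) / 7.0887 = -0.7053.
        Two-sided p = 2*Phi(z) = 0.480595.
Step 6: alpha = 0.05. fail to reject H0.

W+ = 23, W- = 13, W = min = 13, p = 0.480595, fail to reject H0.


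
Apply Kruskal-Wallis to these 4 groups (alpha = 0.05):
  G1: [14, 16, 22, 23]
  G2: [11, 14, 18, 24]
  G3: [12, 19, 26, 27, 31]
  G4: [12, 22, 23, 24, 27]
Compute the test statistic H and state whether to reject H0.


Step 1: Combine all N = 18 observations and assign midranks.
sorted (value, group, rank): (11,G2,1), (12,G3,2.5), (12,G4,2.5), (14,G1,4.5), (14,G2,4.5), (16,G1,6), (18,G2,7), (19,G3,8), (22,G1,9.5), (22,G4,9.5), (23,G1,11.5), (23,G4,11.5), (24,G2,13.5), (24,G4,13.5), (26,G3,15), (27,G3,16.5), (27,G4,16.5), (31,G3,18)
Step 2: Sum ranks within each group.
R_1 = 31.5 (n_1 = 4)
R_2 = 26 (n_2 = 4)
R_3 = 60 (n_3 = 5)
R_4 = 53.5 (n_4 = 5)
Step 3: H = 12/(N(N+1)) * sum(R_i^2/n_i) - 3(N+1)
     = 12/(18*19) * (31.5^2/4 + 26^2/4 + 60^2/5 + 53.5^2/5) - 3*19
     = 0.035088 * 1709.51 - 57
     = 2.982895.
Step 4: Ties present; correction factor C = 1 - 36/(18^3 - 18) = 0.993808. Corrected H = 2.982895 / 0.993808 = 3.001480.
Step 5: Under H0, H ~ chi^2(3); p-value = 0.391397.
Step 6: alpha = 0.05. fail to reject H0.

H = 3.0015, df = 3, p = 0.391397, fail to reject H0.


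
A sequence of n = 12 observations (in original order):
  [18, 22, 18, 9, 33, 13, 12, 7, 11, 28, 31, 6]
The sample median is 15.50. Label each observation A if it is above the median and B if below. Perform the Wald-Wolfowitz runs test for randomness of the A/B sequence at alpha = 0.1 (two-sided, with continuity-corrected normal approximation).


Step 1: Compute median = 15.50; label A = above, B = below.
Labels in order: AAABABBBBAAB  (n_A = 6, n_B = 6)
Step 2: Count runs R = 6.
Step 3: Under H0 (random ordering), E[R] = 2*n_A*n_B/(n_A+n_B) + 1 = 2*6*6/12 + 1 = 7.0000.
        Var[R] = 2*n_A*n_B*(2*n_A*n_B - n_A - n_B) / ((n_A+n_B)^2 * (n_A+n_B-1)) = 4320/1584 = 2.7273.
        SD[R] = 1.6514.
Step 4: Continuity-corrected z = (R + 0.5 - E[R]) / SD[R] = (6 + 0.5 - 7.0000) / 1.6514 = -0.3028.
Step 5: Two-sided p-value via normal approximation = 2*(1 - Phi(|z|)) = 0.762069.
Step 6: alpha = 0.1. fail to reject H0.

R = 6, z = -0.3028, p = 0.762069, fail to reject H0.


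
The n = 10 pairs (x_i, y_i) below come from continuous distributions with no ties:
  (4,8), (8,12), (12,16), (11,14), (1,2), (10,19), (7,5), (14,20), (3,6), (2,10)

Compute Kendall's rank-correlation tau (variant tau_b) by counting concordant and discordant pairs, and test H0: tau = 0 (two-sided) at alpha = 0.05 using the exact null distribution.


Step 1: Enumerate the 45 unordered pairs (i,j) with i<j and classify each by sign(x_j-x_i) * sign(y_j-y_i).
  (1,2):dx=+4,dy=+4->C; (1,3):dx=+8,dy=+8->C; (1,4):dx=+7,dy=+6->C; (1,5):dx=-3,dy=-6->C
  (1,6):dx=+6,dy=+11->C; (1,7):dx=+3,dy=-3->D; (1,8):dx=+10,dy=+12->C; (1,9):dx=-1,dy=-2->C
  (1,10):dx=-2,dy=+2->D; (2,3):dx=+4,dy=+4->C; (2,4):dx=+3,dy=+2->C; (2,5):dx=-7,dy=-10->C
  (2,6):dx=+2,dy=+7->C; (2,7):dx=-1,dy=-7->C; (2,8):dx=+6,dy=+8->C; (2,9):dx=-5,dy=-6->C
  (2,10):dx=-6,dy=-2->C; (3,4):dx=-1,dy=-2->C; (3,5):dx=-11,dy=-14->C; (3,6):dx=-2,dy=+3->D
  (3,7):dx=-5,dy=-11->C; (3,8):dx=+2,dy=+4->C; (3,9):dx=-9,dy=-10->C; (3,10):dx=-10,dy=-6->C
  (4,5):dx=-10,dy=-12->C; (4,6):dx=-1,dy=+5->D; (4,7):dx=-4,dy=-9->C; (4,8):dx=+3,dy=+6->C
  (4,9):dx=-8,dy=-8->C; (4,10):dx=-9,dy=-4->C; (5,6):dx=+9,dy=+17->C; (5,7):dx=+6,dy=+3->C
  (5,8):dx=+13,dy=+18->C; (5,9):dx=+2,dy=+4->C; (5,10):dx=+1,dy=+8->C; (6,7):dx=-3,dy=-14->C
  (6,8):dx=+4,dy=+1->C; (6,9):dx=-7,dy=-13->C; (6,10):dx=-8,dy=-9->C; (7,8):dx=+7,dy=+15->C
  (7,9):dx=-4,dy=+1->D; (7,10):dx=-5,dy=+5->D; (8,9):dx=-11,dy=-14->C; (8,10):dx=-12,dy=-10->C
  (9,10):dx=-1,dy=+4->D
Step 2: C = 38, D = 7, total pairs = 45.
Step 3: tau = (C - D)/(n(n-1)/2) = (38 - 7)/45 = 0.688889.
Step 4: Exact two-sided p-value (enumerate n! = 3628800 permutations of y under H0): p = 0.004687.
Step 5: alpha = 0.05. reject H0.

tau_b = 0.6889 (C=38, D=7), p = 0.004687, reject H0.


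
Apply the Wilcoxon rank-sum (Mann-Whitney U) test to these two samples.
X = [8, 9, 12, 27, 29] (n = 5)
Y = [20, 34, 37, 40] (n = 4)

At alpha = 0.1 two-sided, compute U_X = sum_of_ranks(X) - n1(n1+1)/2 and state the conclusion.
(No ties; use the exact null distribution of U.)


Step 1: Combine and sort all 9 observations; assign midranks.
sorted (value, group): (8,X), (9,X), (12,X), (20,Y), (27,X), (29,X), (34,Y), (37,Y), (40,Y)
ranks: 8->1, 9->2, 12->3, 20->4, 27->5, 29->6, 34->7, 37->8, 40->9
Step 2: Rank sum for X: R1 = 1 + 2 + 3 + 5 + 6 = 17.
Step 3: U_X = R1 - n1(n1+1)/2 = 17 - 5*6/2 = 17 - 15 = 2.
       U_Y = n1*n2 - U_X = 20 - 2 = 18.
Step 4: No ties, so the exact null distribution of U (based on enumerating the C(9,5) = 126 equally likely rank assignments) gives the two-sided p-value.
Step 5: p-value = 0.063492; compare to alpha = 0.1. reject H0.

U_X = 2, p = 0.063492, reject H0 at alpha = 0.1.


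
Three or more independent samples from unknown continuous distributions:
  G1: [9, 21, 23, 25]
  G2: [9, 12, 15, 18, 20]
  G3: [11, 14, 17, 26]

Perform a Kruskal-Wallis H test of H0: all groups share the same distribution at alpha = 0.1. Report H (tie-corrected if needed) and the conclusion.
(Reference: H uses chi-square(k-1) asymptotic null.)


Step 1: Combine all N = 13 observations and assign midranks.
sorted (value, group, rank): (9,G1,1.5), (9,G2,1.5), (11,G3,3), (12,G2,4), (14,G3,5), (15,G2,6), (17,G3,7), (18,G2,8), (20,G2,9), (21,G1,10), (23,G1,11), (25,G1,12), (26,G3,13)
Step 2: Sum ranks within each group.
R_1 = 34.5 (n_1 = 4)
R_2 = 28.5 (n_2 = 5)
R_3 = 28 (n_3 = 4)
Step 3: H = 12/(N(N+1)) * sum(R_i^2/n_i) - 3(N+1)
     = 12/(13*14) * (34.5^2/4 + 28.5^2/5 + 28^2/4) - 3*14
     = 0.065934 * 656.013 - 42
     = 1.253571.
Step 4: Ties present; correction factor C = 1 - 6/(13^3 - 13) = 0.997253. Corrected H = 1.253571 / 0.997253 = 1.257025.
Step 5: Under H0, H ~ chi^2(2); p-value = 0.533385.
Step 6: alpha = 0.1. fail to reject H0.

H = 1.2570, df = 2, p = 0.533385, fail to reject H0.


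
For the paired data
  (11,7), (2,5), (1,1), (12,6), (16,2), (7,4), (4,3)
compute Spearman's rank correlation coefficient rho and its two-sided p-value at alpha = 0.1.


Step 1: Rank x and y separately (midranks; no ties here).
rank(x): 11->5, 2->2, 1->1, 12->6, 16->7, 7->4, 4->3
rank(y): 7->7, 5->5, 1->1, 6->6, 2->2, 4->4, 3->3
Step 2: d_i = R_x(i) - R_y(i); compute d_i^2.
  (5-7)^2=4, (2-5)^2=9, (1-1)^2=0, (6-6)^2=0, (7-2)^2=25, (4-4)^2=0, (3-3)^2=0
sum(d^2) = 38.
Step 3: rho = 1 - 6*38 / (7*(7^2 - 1)) = 1 - 228/336 = 0.321429.
Step 4: Under H0, t = rho * sqrt((n-2)/(1-rho^2)) = 0.7590 ~ t(5).
Step 5: Two-sided p-value from the t-distribution with 5 df = 0.482072.
Step 6: alpha = 0.1. fail to reject H0.

rho = 0.3214, p = 0.482072, fail to reject H0 at alpha = 0.1.


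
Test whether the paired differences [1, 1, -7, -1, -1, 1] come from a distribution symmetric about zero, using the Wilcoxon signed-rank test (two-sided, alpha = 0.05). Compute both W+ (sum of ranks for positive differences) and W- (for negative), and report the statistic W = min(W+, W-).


Step 1: Drop any zero differences (none here) and take |d_i|.
|d| = [1, 1, 7, 1, 1, 1]
Step 2: Midrank |d_i| (ties get averaged ranks).
ranks: |1|->3, |1|->3, |7|->6, |1|->3, |1|->3, |1|->3
Step 3: Attach original signs; sum ranks with positive sign and with negative sign.
W+ = 3 + 3 + 3 = 9
W- = 6 + 3 + 3 = 12
(Check: W+ + W- = 21 should equal n(n+1)/2 = 21.)
Step 4: Test statistic W = min(W+, W-) = 9.
Step 5: Ties in |d|, so use the tie-corrected normal approximation.
        E[W] = n(n+1)/4 = 6*7/4 = 10.5.
        Tie groups: |d|=1 (t=5); sum(t^3 - t) = 120.
        Var[W] = n(n+1)(2n+1)/24 - sum(t^3-t)/48 = 546/24 - 120/48 = 20.25.
        z = (W - E[W]) / sqrt(Var[W]) = (9 - 10.5) / 4.5000 = -0.3333.
        Two-sided p = 2*Phi(z) = 0.738883.
Step 6: alpha = 0.05. fail to reject H0.

W+ = 9, W- = 12, W = min = 9, p = 0.738883, fail to reject H0.


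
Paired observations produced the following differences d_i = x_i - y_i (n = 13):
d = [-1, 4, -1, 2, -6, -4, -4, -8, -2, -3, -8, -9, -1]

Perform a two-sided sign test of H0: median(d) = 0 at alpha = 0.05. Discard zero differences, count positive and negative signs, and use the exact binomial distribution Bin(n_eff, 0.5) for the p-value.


Step 1: Discard zero differences. Original n = 13; n_eff = number of nonzero differences = 13.
Nonzero differences (with sign): -1, +4, -1, +2, -6, -4, -4, -8, -2, -3, -8, -9, -1
Step 2: Count signs: positive = 2, negative = 11.
Step 3: Under H0: P(positive) = 0.5, so the number of positives S ~ Bin(13, 0.5).
Step 4: Two-sided exact p-value = sum of Bin(13,0.5) probabilities at or below the observed probability = 0.022461.
Step 5: alpha = 0.05. reject H0.

n_eff = 13, pos = 2, neg = 11, p = 0.022461, reject H0.


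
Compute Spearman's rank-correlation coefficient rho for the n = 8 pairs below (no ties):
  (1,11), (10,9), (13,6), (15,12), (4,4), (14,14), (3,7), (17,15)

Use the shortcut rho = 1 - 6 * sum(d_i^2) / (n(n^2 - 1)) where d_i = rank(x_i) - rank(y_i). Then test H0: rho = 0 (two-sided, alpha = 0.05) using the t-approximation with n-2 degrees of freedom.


Step 1: Rank x and y separately (midranks; no ties here).
rank(x): 1->1, 10->4, 13->5, 15->7, 4->3, 14->6, 3->2, 17->8
rank(y): 11->5, 9->4, 6->2, 12->6, 4->1, 14->7, 7->3, 15->8
Step 2: d_i = R_x(i) - R_y(i); compute d_i^2.
  (1-5)^2=16, (4-4)^2=0, (5-2)^2=9, (7-6)^2=1, (3-1)^2=4, (6-7)^2=1, (2-3)^2=1, (8-8)^2=0
sum(d^2) = 32.
Step 3: rho = 1 - 6*32 / (8*(8^2 - 1)) = 1 - 192/504 = 0.619048.
Step 4: Under H0, t = rho * sqrt((n-2)/(1-rho^2)) = 1.9308 ~ t(6).
Step 5: Two-sided p-value from the t-distribution with 6 df = 0.101733.
Step 6: alpha = 0.05. fail to reject H0.

rho = 0.6190, p = 0.101733, fail to reject H0 at alpha = 0.05.


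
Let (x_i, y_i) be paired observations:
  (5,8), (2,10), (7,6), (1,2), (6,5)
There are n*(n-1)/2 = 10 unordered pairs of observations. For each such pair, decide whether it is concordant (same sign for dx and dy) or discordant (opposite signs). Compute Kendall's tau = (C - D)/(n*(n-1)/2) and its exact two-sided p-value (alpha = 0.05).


Step 1: Enumerate the 10 unordered pairs (i,j) with i<j and classify each by sign(x_j-x_i) * sign(y_j-y_i).
  (1,2):dx=-3,dy=+2->D; (1,3):dx=+2,dy=-2->D; (1,4):dx=-4,dy=-6->C; (1,5):dx=+1,dy=-3->D
  (2,3):dx=+5,dy=-4->D; (2,4):dx=-1,dy=-8->C; (2,5):dx=+4,dy=-5->D; (3,4):dx=-6,dy=-4->C
  (3,5):dx=-1,dy=-1->C; (4,5):dx=+5,dy=+3->C
Step 2: C = 5, D = 5, total pairs = 10.
Step 3: tau = (C - D)/(n(n-1)/2) = (5 - 5)/10 = 0.000000.
Step 4: Exact two-sided p-value (enumerate n! = 120 permutations of y under H0): p = 1.000000.
Step 5: alpha = 0.05. fail to reject H0.

tau_b = 0.0000 (C=5, D=5), p = 1.000000, fail to reject H0.


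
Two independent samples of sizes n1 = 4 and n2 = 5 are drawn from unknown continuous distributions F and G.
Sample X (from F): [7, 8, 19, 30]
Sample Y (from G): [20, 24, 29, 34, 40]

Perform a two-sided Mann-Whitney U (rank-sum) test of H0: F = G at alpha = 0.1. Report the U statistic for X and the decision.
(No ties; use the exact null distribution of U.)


Step 1: Combine and sort all 9 observations; assign midranks.
sorted (value, group): (7,X), (8,X), (19,X), (20,Y), (24,Y), (29,Y), (30,X), (34,Y), (40,Y)
ranks: 7->1, 8->2, 19->3, 20->4, 24->5, 29->6, 30->7, 34->8, 40->9
Step 2: Rank sum for X: R1 = 1 + 2 + 3 + 7 = 13.
Step 3: U_X = R1 - n1(n1+1)/2 = 13 - 4*5/2 = 13 - 10 = 3.
       U_Y = n1*n2 - U_X = 20 - 3 = 17.
Step 4: No ties, so the exact null distribution of U (based on enumerating the C(9,4) = 126 equally likely rank assignments) gives the two-sided p-value.
Step 5: p-value = 0.111111; compare to alpha = 0.1. fail to reject H0.

U_X = 3, p = 0.111111, fail to reject H0 at alpha = 0.1.


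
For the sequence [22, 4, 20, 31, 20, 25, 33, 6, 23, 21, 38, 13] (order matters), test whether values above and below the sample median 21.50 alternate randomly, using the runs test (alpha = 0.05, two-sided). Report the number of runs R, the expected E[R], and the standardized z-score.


Step 1: Compute median = 21.50; label A = above, B = below.
Labels in order: ABBABAABABAB  (n_A = 6, n_B = 6)
Step 2: Count runs R = 10.
Step 3: Under H0 (random ordering), E[R] = 2*n_A*n_B/(n_A+n_B) + 1 = 2*6*6/12 + 1 = 7.0000.
        Var[R] = 2*n_A*n_B*(2*n_A*n_B - n_A - n_B) / ((n_A+n_B)^2 * (n_A+n_B-1)) = 4320/1584 = 2.7273.
        SD[R] = 1.6514.
Step 4: Continuity-corrected z = (R - 0.5 - E[R]) / SD[R] = (10 - 0.5 - 7.0000) / 1.6514 = 1.5138.
Step 5: Two-sided p-value via normal approximation = 2*(1 - Phi(|z|)) = 0.130070.
Step 6: alpha = 0.05. fail to reject H0.

R = 10, z = 1.5138, p = 0.130070, fail to reject H0.


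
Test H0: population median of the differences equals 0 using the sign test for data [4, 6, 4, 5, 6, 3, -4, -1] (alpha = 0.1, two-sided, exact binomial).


Step 1: Discard zero differences. Original n = 8; n_eff = number of nonzero differences = 8.
Nonzero differences (with sign): +4, +6, +4, +5, +6, +3, -4, -1
Step 2: Count signs: positive = 6, negative = 2.
Step 3: Under H0: P(positive) = 0.5, so the number of positives S ~ Bin(8, 0.5).
Step 4: Two-sided exact p-value = sum of Bin(8,0.5) probabilities at or below the observed probability = 0.289062.
Step 5: alpha = 0.1. fail to reject H0.

n_eff = 8, pos = 6, neg = 2, p = 0.289062, fail to reject H0.


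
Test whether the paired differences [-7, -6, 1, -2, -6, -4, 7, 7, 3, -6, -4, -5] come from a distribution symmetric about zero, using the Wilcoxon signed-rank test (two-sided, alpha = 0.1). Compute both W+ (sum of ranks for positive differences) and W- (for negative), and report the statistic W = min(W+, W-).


Step 1: Drop any zero differences (none here) and take |d_i|.
|d| = [7, 6, 1, 2, 6, 4, 7, 7, 3, 6, 4, 5]
Step 2: Midrank |d_i| (ties get averaged ranks).
ranks: |7|->11, |6|->8, |1|->1, |2|->2, |6|->8, |4|->4.5, |7|->11, |7|->11, |3|->3, |6|->8, |4|->4.5, |5|->6
Step 3: Attach original signs; sum ranks with positive sign and with negative sign.
W+ = 1 + 11 + 11 + 3 = 26
W- = 11 + 8 + 2 + 8 + 4.5 + 8 + 4.5 + 6 = 52
(Check: W+ + W- = 78 should equal n(n+1)/2 = 78.)
Step 4: Test statistic W = min(W+, W-) = 26.
Step 5: Ties in |d|, so use the tie-corrected normal approximation.
        E[W] = n(n+1)/4 = 12*13/4 = 39.
        Tie groups: |d|=4 (t=2), |d|=6 (t=3), |d|=7 (t=3); sum(t^3 - t) = 54.
        Var[W] = n(n+1)(2n+1)/24 - sum(t^3-t)/48 = 3900/24 - 54/48 = 161.375.
        z = (W - E[W]) / sqrt(Var[W]) = (26 - 39) / 12.7033 = -1.0234.
        Two-sided p = 2*Phi(z) = 0.306141.
Step 6: alpha = 0.1. fail to reject H0.

W+ = 26, W- = 52, W = min = 26, p = 0.306141, fail to reject H0.


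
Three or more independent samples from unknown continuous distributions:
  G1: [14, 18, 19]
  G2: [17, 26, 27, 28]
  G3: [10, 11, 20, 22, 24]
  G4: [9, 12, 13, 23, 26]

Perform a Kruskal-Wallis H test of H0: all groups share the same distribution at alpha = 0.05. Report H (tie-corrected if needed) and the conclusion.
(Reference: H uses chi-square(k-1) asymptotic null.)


Step 1: Combine all N = 17 observations and assign midranks.
sorted (value, group, rank): (9,G4,1), (10,G3,2), (11,G3,3), (12,G4,4), (13,G4,5), (14,G1,6), (17,G2,7), (18,G1,8), (19,G1,9), (20,G3,10), (22,G3,11), (23,G4,12), (24,G3,13), (26,G2,14.5), (26,G4,14.5), (27,G2,16), (28,G2,17)
Step 2: Sum ranks within each group.
R_1 = 23 (n_1 = 3)
R_2 = 54.5 (n_2 = 4)
R_3 = 39 (n_3 = 5)
R_4 = 36.5 (n_4 = 5)
Step 3: H = 12/(N(N+1)) * sum(R_i^2/n_i) - 3(N+1)
     = 12/(17*18) * (23^2/3 + 54.5^2/4 + 39^2/5 + 36.5^2/5) - 3*18
     = 0.039216 * 1489.55 - 54
     = 4.413562.
Step 4: Ties present; correction factor C = 1 - 6/(17^3 - 17) = 0.998775. Corrected H = 4.413562 / 0.998775 = 4.418978.
Step 5: Under H0, H ~ chi^2(3); p-value = 0.219632.
Step 6: alpha = 0.05. fail to reject H0.

H = 4.4190, df = 3, p = 0.219632, fail to reject H0.


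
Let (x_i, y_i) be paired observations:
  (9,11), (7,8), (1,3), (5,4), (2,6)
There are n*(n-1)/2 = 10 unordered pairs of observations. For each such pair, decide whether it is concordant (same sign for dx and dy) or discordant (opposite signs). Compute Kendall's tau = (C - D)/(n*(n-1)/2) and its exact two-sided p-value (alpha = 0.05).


Step 1: Enumerate the 10 unordered pairs (i,j) with i<j and classify each by sign(x_j-x_i) * sign(y_j-y_i).
  (1,2):dx=-2,dy=-3->C; (1,3):dx=-8,dy=-8->C; (1,4):dx=-4,dy=-7->C; (1,5):dx=-7,dy=-5->C
  (2,3):dx=-6,dy=-5->C; (2,4):dx=-2,dy=-4->C; (2,5):dx=-5,dy=-2->C; (3,4):dx=+4,dy=+1->C
  (3,5):dx=+1,dy=+3->C; (4,5):dx=-3,dy=+2->D
Step 2: C = 9, D = 1, total pairs = 10.
Step 3: tau = (C - D)/(n(n-1)/2) = (9 - 1)/10 = 0.800000.
Step 4: Exact two-sided p-value (enumerate n! = 120 permutations of y under H0): p = 0.083333.
Step 5: alpha = 0.05. fail to reject H0.

tau_b = 0.8000 (C=9, D=1), p = 0.083333, fail to reject H0.


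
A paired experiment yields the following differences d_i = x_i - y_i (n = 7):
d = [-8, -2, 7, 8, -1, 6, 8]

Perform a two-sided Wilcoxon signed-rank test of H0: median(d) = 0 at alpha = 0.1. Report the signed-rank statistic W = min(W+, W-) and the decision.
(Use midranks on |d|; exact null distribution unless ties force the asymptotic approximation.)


Step 1: Drop any zero differences (none here) and take |d_i|.
|d| = [8, 2, 7, 8, 1, 6, 8]
Step 2: Midrank |d_i| (ties get averaged ranks).
ranks: |8|->6, |2|->2, |7|->4, |8|->6, |1|->1, |6|->3, |8|->6
Step 3: Attach original signs; sum ranks with positive sign and with negative sign.
W+ = 4 + 6 + 3 + 6 = 19
W- = 6 + 2 + 1 = 9
(Check: W+ + W- = 28 should equal n(n+1)/2 = 28.)
Step 4: Test statistic W = min(W+, W-) = 9.
Step 5: Ties in |d|, so use the tie-corrected normal approximation.
        E[W] = n(n+1)/4 = 7*8/4 = 14.
        Tie groups: |d|=8 (t=3); sum(t^3 - t) = 24.
        Var[W] = n(n+1)(2n+1)/24 - sum(t^3-t)/48 = 840/24 - 24/48 = 34.5.
        z = (W - E[W]) / sqrt(Var[W]) = (9 - 14) / 5.8737 = -0.8513.
        Two-sided p = 2*Phi(z) = 0.394627.
Step 6: alpha = 0.1. fail to reject H0.

W+ = 19, W- = 9, W = min = 9, p = 0.394627, fail to reject H0.


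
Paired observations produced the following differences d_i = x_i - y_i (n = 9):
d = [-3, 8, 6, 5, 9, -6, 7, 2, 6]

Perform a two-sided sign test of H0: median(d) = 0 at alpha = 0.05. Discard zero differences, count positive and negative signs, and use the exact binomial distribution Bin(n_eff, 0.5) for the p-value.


Step 1: Discard zero differences. Original n = 9; n_eff = number of nonzero differences = 9.
Nonzero differences (with sign): -3, +8, +6, +5, +9, -6, +7, +2, +6
Step 2: Count signs: positive = 7, negative = 2.
Step 3: Under H0: P(positive) = 0.5, so the number of positives S ~ Bin(9, 0.5).
Step 4: Two-sided exact p-value = sum of Bin(9,0.5) probabilities at or below the observed probability = 0.179688.
Step 5: alpha = 0.05. fail to reject H0.

n_eff = 9, pos = 7, neg = 2, p = 0.179688, fail to reject H0.


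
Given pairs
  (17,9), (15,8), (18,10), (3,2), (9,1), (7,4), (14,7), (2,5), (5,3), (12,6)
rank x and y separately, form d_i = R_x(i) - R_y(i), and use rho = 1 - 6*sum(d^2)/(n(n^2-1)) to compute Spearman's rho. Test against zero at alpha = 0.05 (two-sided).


Step 1: Rank x and y separately (midranks; no ties here).
rank(x): 17->9, 15->8, 18->10, 3->2, 9->5, 7->4, 14->7, 2->1, 5->3, 12->6
rank(y): 9->9, 8->8, 10->10, 2->2, 1->1, 4->4, 7->7, 5->5, 3->3, 6->6
Step 2: d_i = R_x(i) - R_y(i); compute d_i^2.
  (9-9)^2=0, (8-8)^2=0, (10-10)^2=0, (2-2)^2=0, (5-1)^2=16, (4-4)^2=0, (7-7)^2=0, (1-5)^2=16, (3-3)^2=0, (6-6)^2=0
sum(d^2) = 32.
Step 3: rho = 1 - 6*32 / (10*(10^2 - 1)) = 1 - 192/990 = 0.806061.
Step 4: Under H0, t = rho * sqrt((n-2)/(1-rho^2)) = 3.8522 ~ t(8).
Step 5: Two-sided p-value from the t-distribution with 8 df = 0.004862.
Step 6: alpha = 0.05. reject H0.

rho = 0.8061, p = 0.004862, reject H0 at alpha = 0.05.


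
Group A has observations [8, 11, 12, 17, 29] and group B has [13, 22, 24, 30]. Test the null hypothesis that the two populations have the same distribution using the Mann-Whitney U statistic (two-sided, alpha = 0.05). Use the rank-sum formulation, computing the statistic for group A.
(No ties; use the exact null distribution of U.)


Step 1: Combine and sort all 9 observations; assign midranks.
sorted (value, group): (8,X), (11,X), (12,X), (13,Y), (17,X), (22,Y), (24,Y), (29,X), (30,Y)
ranks: 8->1, 11->2, 12->3, 13->4, 17->5, 22->6, 24->7, 29->8, 30->9
Step 2: Rank sum for X: R1 = 1 + 2 + 3 + 5 + 8 = 19.
Step 3: U_X = R1 - n1(n1+1)/2 = 19 - 5*6/2 = 19 - 15 = 4.
       U_Y = n1*n2 - U_X = 20 - 4 = 16.
Step 4: No ties, so the exact null distribution of U (based on enumerating the C(9,5) = 126 equally likely rank assignments) gives the two-sided p-value.
Step 5: p-value = 0.190476; compare to alpha = 0.05. fail to reject H0.

U_X = 4, p = 0.190476, fail to reject H0 at alpha = 0.05.


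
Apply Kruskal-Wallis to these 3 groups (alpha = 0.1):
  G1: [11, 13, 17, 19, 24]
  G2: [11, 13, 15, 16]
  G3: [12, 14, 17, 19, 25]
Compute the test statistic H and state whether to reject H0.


Step 1: Combine all N = 14 observations and assign midranks.
sorted (value, group, rank): (11,G1,1.5), (11,G2,1.5), (12,G3,3), (13,G1,4.5), (13,G2,4.5), (14,G3,6), (15,G2,7), (16,G2,8), (17,G1,9.5), (17,G3,9.5), (19,G1,11.5), (19,G3,11.5), (24,G1,13), (25,G3,14)
Step 2: Sum ranks within each group.
R_1 = 40 (n_1 = 5)
R_2 = 21 (n_2 = 4)
R_3 = 44 (n_3 = 5)
Step 3: H = 12/(N(N+1)) * sum(R_i^2/n_i) - 3(N+1)
     = 12/(14*15) * (40^2/5 + 21^2/4 + 44^2/5) - 3*15
     = 0.057143 * 817.45 - 45
     = 1.711429.
Step 4: Ties present; correction factor C = 1 - 24/(14^3 - 14) = 0.991209. Corrected H = 1.711429 / 0.991209 = 1.726608.
Step 5: Under H0, H ~ chi^2(2); p-value = 0.421766.
Step 6: alpha = 0.1. fail to reject H0.

H = 1.7266, df = 2, p = 0.421766, fail to reject H0.


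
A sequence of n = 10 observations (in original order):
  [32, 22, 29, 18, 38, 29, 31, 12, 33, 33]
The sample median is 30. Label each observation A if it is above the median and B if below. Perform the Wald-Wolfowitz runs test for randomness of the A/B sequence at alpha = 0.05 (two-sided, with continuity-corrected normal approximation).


Step 1: Compute median = 30; label A = above, B = below.
Labels in order: ABBBABABAA  (n_A = 5, n_B = 5)
Step 2: Count runs R = 7.
Step 3: Under H0 (random ordering), E[R] = 2*n_A*n_B/(n_A+n_B) + 1 = 2*5*5/10 + 1 = 6.0000.
        Var[R] = 2*n_A*n_B*(2*n_A*n_B - n_A - n_B) / ((n_A+n_B)^2 * (n_A+n_B-1)) = 2000/900 = 2.2222.
        SD[R] = 1.4907.
Step 4: Continuity-corrected z = (R - 0.5 - E[R]) / SD[R] = (7 - 0.5 - 6.0000) / 1.4907 = 0.3354.
Step 5: Two-sided p-value via normal approximation = 2*(1 - Phi(|z|)) = 0.737316.
Step 6: alpha = 0.05. fail to reject H0.

R = 7, z = 0.3354, p = 0.737316, fail to reject H0.
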